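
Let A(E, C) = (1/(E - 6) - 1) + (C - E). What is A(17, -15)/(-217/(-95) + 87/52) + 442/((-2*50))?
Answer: -136937619/10751950 ≈ -12.736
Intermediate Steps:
A(E, C) = -1 + C + 1/(-6 + E) - E (A(E, C) = (1/(-6 + E) - 1) + (C - E) = (-1 + 1/(-6 + E)) + (C - E) = -1 + C + 1/(-6 + E) - E)
A(17, -15)/(-217/(-95) + 87/52) + 442/((-2*50)) = ((7 - 1*17² - 6*(-15) + 5*17 - 15*17)/(-6 + 17))/(-217/(-95) + 87/52) + 442/((-2*50)) = ((7 - 1*289 + 90 + 85 - 255)/11)/(-217*(-1/95) + 87*(1/52)) + 442/(-100) = ((7 - 289 + 90 + 85 - 255)/11)/(217/95 + 87/52) + 442*(-1/100) = ((1/11)*(-362))/(19549/4940) - 221/50 = -362/11*4940/19549 - 221/50 = -1788280/215039 - 221/50 = -136937619/10751950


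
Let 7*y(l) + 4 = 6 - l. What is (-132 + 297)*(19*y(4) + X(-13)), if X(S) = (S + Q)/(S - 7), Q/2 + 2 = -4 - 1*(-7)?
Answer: -22539/28 ≈ -804.96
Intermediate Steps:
Q = 2 (Q = -4 + 2*(-4 - 1*(-7)) = -4 + 2*(-4 + 7) = -4 + 2*3 = -4 + 6 = 2)
X(S) = (2 + S)/(-7 + S) (X(S) = (S + 2)/(S - 7) = (2 + S)/(-7 + S))
y(l) = 2/7 - l/7 (y(l) = -4/7 + (6 - l)/7 = -4/7 + (6/7 - l/7) = 2/7 - l/7)
(-132 + 297)*(19*y(4) + X(-13)) = (-132 + 297)*(19*(2/7 - ⅐*4) + (2 - 13)/(-7 - 13)) = 165*(19*(2/7 - 4/7) - 11/(-20)) = 165*(19*(-2/7) - 1/20*(-11)) = 165*(-38/7 + 11/20) = 165*(-683/140) = -22539/28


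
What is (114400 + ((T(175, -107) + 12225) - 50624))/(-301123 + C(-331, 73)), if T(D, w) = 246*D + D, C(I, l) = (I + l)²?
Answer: -119226/234559 ≈ -0.50830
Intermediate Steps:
T(D, w) = 247*D
(114400 + ((T(175, -107) + 12225) - 50624))/(-301123 + C(-331, 73)) = (114400 + ((247*175 + 12225) - 50624))/(-301123 + (-331 + 73)²) = (114400 + ((43225 + 12225) - 50624))/(-301123 + (-258)²) = (114400 + (55450 - 50624))/(-301123 + 66564) = (114400 + 4826)/(-234559) = 119226*(-1/234559) = -119226/234559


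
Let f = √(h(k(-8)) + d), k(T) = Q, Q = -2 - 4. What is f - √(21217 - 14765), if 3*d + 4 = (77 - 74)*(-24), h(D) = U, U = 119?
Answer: -2*√1613 + √843/3 ≈ -70.646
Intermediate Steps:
Q = -6
k(T) = -6
h(D) = 119
d = -76/3 (d = -4/3 + ((77 - 74)*(-24))/3 = -4/3 + (3*(-24))/3 = -4/3 + (⅓)*(-72) = -4/3 - 24 = -76/3 ≈ -25.333)
f = √843/3 (f = √(119 - 76/3) = √(281/3) = √843/3 ≈ 9.6782)
f - √(21217 - 14765) = √843/3 - √(21217 - 14765) = √843/3 - √6452 = √843/3 - 2*√1613 = -2*√1613 + √843/3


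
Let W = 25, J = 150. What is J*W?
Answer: 3750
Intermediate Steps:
J*W = 150*25 = 3750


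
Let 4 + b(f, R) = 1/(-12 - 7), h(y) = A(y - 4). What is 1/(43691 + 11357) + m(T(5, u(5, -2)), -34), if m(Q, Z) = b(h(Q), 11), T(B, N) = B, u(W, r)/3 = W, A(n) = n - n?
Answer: -4238677/1045912 ≈ -4.0526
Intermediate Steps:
A(n) = 0
u(W, r) = 3*W
h(y) = 0
b(f, R) = -77/19 (b(f, R) = -4 + 1/(-12 - 7) = -4 + 1/(-19) = -4 - 1/19 = -77/19)
m(Q, Z) = -77/19
1/(43691 + 11357) + m(T(5, u(5, -2)), -34) = 1/(43691 + 11357) - 77/19 = 1/55048 - 77/19 = -4238677/1045912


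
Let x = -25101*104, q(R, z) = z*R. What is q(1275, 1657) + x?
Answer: -497829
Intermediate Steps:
q(R, z) = R*z
x = -2610504
q(1275, 1657) + x = 1275*1657 - 2610504 = 2112675 - 2610504 = -497829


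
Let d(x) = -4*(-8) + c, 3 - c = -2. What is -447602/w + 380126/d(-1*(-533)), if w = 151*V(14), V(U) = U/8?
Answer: 335548086/39109 ≈ 8579.8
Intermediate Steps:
c = 5 (c = 3 - 1*(-2) = 3 + 2 = 5)
V(U) = U/8 (V(U) = U*(⅛) = U/8)
d(x) = 37 (d(x) = -4*(-8) + 5 = 32 + 5 = 37)
w = 1057/4 (w = 151*((⅛)*14) = 151*(7/4) = 1057/4 ≈ 264.25)
-447602/w + 380126/d(-1*(-533)) = -447602/1057/4 + 380126/37 = -447602*4/1057 + 380126*(1/37) = -1790408/1057 + 380126/37 = 335548086/39109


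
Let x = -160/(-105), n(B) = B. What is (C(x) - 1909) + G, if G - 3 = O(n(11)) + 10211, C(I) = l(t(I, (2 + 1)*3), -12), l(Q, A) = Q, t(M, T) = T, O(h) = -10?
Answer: 8304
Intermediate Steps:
x = 32/21 (x = -160*(-1/105) = 32/21 ≈ 1.5238)
C(I) = 9 (C(I) = (2 + 1)*3 = 3*3 = 9)
G = 10204 (G = 3 + (-10 + 10211) = 3 + 10201 = 10204)
(C(x) - 1909) + G = (9 - 1909) + 10204 = -1900 + 10204 = 8304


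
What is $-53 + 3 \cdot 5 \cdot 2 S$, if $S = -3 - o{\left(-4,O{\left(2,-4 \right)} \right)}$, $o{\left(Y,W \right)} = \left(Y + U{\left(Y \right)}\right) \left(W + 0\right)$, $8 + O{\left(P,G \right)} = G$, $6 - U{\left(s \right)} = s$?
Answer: $2017$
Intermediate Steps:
$U{\left(s \right)} = 6 - s$
$O{\left(P,G \right)} = -8 + G$
$o{\left(Y,W \right)} = 6 W$ ($o{\left(Y,W \right)} = \left(Y - \left(-6 + Y\right)\right) \left(W + 0\right) = 6 W$)
$S = 69$ ($S = -3 - 6 \left(-8 - 4\right) = -3 - 6 \left(-12\right) = -3 - -72 = -3 + 72 = 69$)
$-53 + 3 \cdot 5 \cdot 2 S = -53 + 3 \cdot 5 \cdot 2 \cdot 69 = -53 + 15 \cdot 2 \cdot 69 = -53 + 30 \cdot 69 = -53 + 2070 = 2017$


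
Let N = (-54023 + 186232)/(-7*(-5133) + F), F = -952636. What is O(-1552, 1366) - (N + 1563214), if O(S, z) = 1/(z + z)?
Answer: -3914972275413147/2504438060 ≈ -1.5632e+6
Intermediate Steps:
O(S, z) = 1/(2*z)
N = -132209/916705 (N = (-54023 + 186232)/(-7*(-5133) - 952636) = 132209/(35931 - 952636) = 132209/(-916705) = 132209*(-1/916705) = -132209/916705 ≈ -0.14422)
O(-1552, 1366) - (N + 1563214) = (1/2)/1366 - (-132209/916705 + 1563214) = (1/2)*(1/1366) - 1*1433005957661/916705 = 1/2732 - 1433005957661/916705 = -3914972275413147/2504438060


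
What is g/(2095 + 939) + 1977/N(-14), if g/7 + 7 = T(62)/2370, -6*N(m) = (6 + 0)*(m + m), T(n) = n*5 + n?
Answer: 1184383161/16778020 ≈ 70.591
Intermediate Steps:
T(n) = 6*n (T(n) = 5*n + n = 6*n)
N(m) = -2*m (N(m) = -(6 + 0)*(m + m)/6 = -2*m)
g = -18921/395 (g = -49 + 7*((6*62)/2370) = -49 + 7*(372*(1/2370)) = -49 + 7*(62/395) = -49 + 434/395 = -18921/395 ≈ -47.901)
g/(2095 + 939) + 1977/N(-14) = -18921/(395*(2095 + 939)) + 1977/((-2*(-14))) = -18921/395/3034 + 1977/28 = -18921/395*1/3034 + 1977*(1/28) = -18921/1198430 + 1977/28 = 1184383161/16778020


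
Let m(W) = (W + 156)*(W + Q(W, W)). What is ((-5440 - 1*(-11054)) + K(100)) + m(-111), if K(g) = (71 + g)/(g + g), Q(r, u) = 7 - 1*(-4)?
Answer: 222971/200 ≈ 1114.9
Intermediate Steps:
Q(r, u) = 11 (Q(r, u) = 7 + 4 = 11)
m(W) = (11 + W)*(156 + W) (m(W) = (W + 156)*(W + 11) = (156 + W)*(11 + W) = (11 + W)*(156 + W))
K(g) = (71 + g)/(2*g) (K(g) = (71 + g)/((2*g)) = (71 + g)*(1/(2*g)) = (71 + g)/(2*g))
((-5440 - 1*(-11054)) + K(100)) + m(-111) = ((-5440 - 1*(-11054)) + (1/2)*(71 + 100)/100) + (1716 + (-111)**2 + 167*(-111)) = ((-5440 + 11054) + (1/2)*(1/100)*171) + (1716 + 12321 - 18537) = (5614 + 171/200) - 4500 = 1122971/200 - 4500 = 222971/200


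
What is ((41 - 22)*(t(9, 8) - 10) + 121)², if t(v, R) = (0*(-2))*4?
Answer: 4761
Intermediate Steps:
t(v, R) = 0 (t(v, R) = 0*4 = 0)
((41 - 22)*(t(9, 8) - 10) + 121)² = ((41 - 22)*(0 - 10) + 121)² = (19*(-10) + 121)² = (-190 + 121)² = (-69)² = 4761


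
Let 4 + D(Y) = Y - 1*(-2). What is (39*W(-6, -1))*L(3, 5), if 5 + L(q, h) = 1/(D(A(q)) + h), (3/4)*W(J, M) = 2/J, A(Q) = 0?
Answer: 728/9 ≈ 80.889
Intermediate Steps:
W(J, M) = 8/(3*J) (W(J, M) = 4*(2/J)/3 = 8/(3*J))
D(Y) = -2 + Y (D(Y) = -4 + (Y - 1*(-2)) = -4 + (Y + 2) = -4 + (2 + Y) = -2 + Y)
L(q, h) = -5 + 1/(-2 + h) (L(q, h) = -5 + 1/((-2 + 0) + h) = -5 + 1/(-2 + h))
(39*W(-6, -1))*L(3, 5) = (39*((8/3)/(-6)))*((11 - 5*5)/(-2 + 5)) = (39*((8/3)*(-⅙)))*((11 - 25)/3) = (39*(-4/9))*((⅓)*(-14)) = -52/3*(-14/3) = 728/9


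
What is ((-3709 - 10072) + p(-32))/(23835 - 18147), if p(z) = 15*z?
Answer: -14261/5688 ≈ -2.5072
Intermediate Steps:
((-3709 - 10072) + p(-32))/(23835 - 18147) = ((-3709 - 10072) + 15*(-32))/(23835 - 18147) = (-13781 - 480)/5688 = -14261*1/5688 = -14261/5688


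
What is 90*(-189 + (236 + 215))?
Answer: 23580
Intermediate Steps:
90*(-189 + (236 + 215)) = 90*(-189 + 451) = 90*262 = 23580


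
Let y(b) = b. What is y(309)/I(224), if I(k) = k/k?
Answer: 309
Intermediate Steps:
I(k) = 1
y(309)/I(224) = 309/1 = 309*1 = 309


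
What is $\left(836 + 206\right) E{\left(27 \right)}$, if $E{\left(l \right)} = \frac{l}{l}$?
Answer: $1042$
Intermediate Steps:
$E{\left(l \right)} = 1$
$\left(836 + 206\right) E{\left(27 \right)} = \left(836 + 206\right) 1 = 1042 \cdot 1 = 1042$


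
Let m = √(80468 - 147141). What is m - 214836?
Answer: -214836 + I*√66673 ≈ -2.1484e+5 + 258.21*I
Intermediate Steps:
m = I*√66673 (m = √(-66673) = I*√66673 ≈ 258.21*I)
m - 214836 = I*√66673 - 214836 = -214836 + I*√66673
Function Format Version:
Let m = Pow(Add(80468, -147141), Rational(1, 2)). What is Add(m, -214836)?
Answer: Add(-214836, Mul(I, Pow(66673, Rational(1, 2)))) ≈ Add(-2.1484e+5, Mul(258.21, I))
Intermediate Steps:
m = Mul(I, Pow(66673, Rational(1, 2))) (m = Pow(-66673, Rational(1, 2)) = Mul(I, Pow(66673, Rational(1, 2))) ≈ Mul(258.21, I))
Add(m, -214836) = Add(Mul(I, Pow(66673, Rational(1, 2))), -214836) = Add(-214836, Mul(I, Pow(66673, Rational(1, 2))))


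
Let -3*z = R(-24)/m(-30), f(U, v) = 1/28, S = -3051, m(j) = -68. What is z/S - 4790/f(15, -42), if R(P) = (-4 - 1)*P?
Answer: -6956402050/51867 ≈ -1.3412e+5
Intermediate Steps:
R(P) = -5*P
f(U, v) = 1/28
z = 10/17 (z = -(-5*(-24))/(3*(-68)) = -40*(-1)/68 = -⅓*(-30/17) = 10/17 ≈ 0.58823)
z/S - 4790/f(15, -42) = (10/17)/(-3051) - 4790/1/28 = (10/17)*(-1/3051) - 4790*28 = -10/51867 - 134120 = -6956402050/51867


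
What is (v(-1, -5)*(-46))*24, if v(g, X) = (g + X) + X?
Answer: 12144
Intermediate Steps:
v(g, X) = g + 2*X (v(g, X) = (X + g) + X = g + 2*X)
(v(-1, -5)*(-46))*24 = ((-1 + 2*(-5))*(-46))*24 = ((-1 - 10)*(-46))*24 = -11*(-46)*24 = 506*24 = 12144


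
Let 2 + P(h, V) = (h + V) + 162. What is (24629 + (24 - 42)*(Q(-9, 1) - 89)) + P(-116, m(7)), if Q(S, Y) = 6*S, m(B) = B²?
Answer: 27296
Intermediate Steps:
P(h, V) = 160 + V + h (P(h, V) = -2 + ((h + V) + 162) = -2 + ((V + h) + 162) = -2 + (162 + V + h) = 160 + V + h)
(24629 + (24 - 42)*(Q(-9, 1) - 89)) + P(-116, m(7)) = (24629 + (24 - 42)*(6*(-9) - 89)) + (160 + 7² - 116) = (24629 - 18*(-54 - 89)) + (160 + 49 - 116) = (24629 - 18*(-143)) + 93 = (24629 + 2574) + 93 = 27203 + 93 = 27296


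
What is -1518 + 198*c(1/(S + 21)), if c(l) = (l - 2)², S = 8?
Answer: -633336/841 ≈ -753.08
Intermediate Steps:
c(l) = (-2 + l)²
-1518 + 198*c(1/(S + 21)) = -1518 + 198*(-2 + 1/(8 + 21))² = -1518 + 198*(-2 + 1/29)² = -1518 + 198*(-57/29)² = -1518 + 198*(3249/841) = -1518 + 643302/841 = -633336/841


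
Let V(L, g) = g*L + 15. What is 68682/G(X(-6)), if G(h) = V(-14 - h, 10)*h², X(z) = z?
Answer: -11447/390 ≈ -29.351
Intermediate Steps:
V(L, g) = 15 + L*g (V(L, g) = L*g + 15 = 15 + L*g)
G(h) = h²*(-125 - 10*h) (G(h) = (15 + (-14 - h)*10)*h² = (15 + (-140 - 10*h))*h² = (-125 - 10*h)*h² = h²*(-125 - 10*h))
68682/G(X(-6)) = 68682/(((-6)²*(-125 - 10*(-6)))) = 68682/((36*(-125 + 60))) = 68682/((36*(-65))) = 68682/(-2340) = 68682*(-1/2340) = -11447/390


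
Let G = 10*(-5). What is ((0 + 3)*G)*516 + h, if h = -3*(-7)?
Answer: -77379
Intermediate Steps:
G = -50
h = 21
((0 + 3)*G)*516 + h = ((0 + 3)*(-50))*516 + 21 = (3*(-50))*516 + 21 = -150*516 + 21 = -77400 + 21 = -77379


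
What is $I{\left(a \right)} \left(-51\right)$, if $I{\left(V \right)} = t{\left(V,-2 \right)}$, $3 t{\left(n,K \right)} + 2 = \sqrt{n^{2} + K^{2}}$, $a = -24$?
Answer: $34 - 34 \sqrt{145} \approx -375.41$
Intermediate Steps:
$t{\left(n,K \right)} = - \frac{2}{3} + \frac{\sqrt{K^{2} + n^{2}}}{3}$ ($t{\left(n,K \right)} = - \frac{2}{3} + \frac{\sqrt{n^{2} + K^{2}}}{3} = - \frac{2}{3} + \frac{\sqrt{K^{2} + n^{2}}}{3}$)
$I{\left(V \right)} = - \frac{2}{3} + \frac{\sqrt{4 + V^{2}}}{3}$ ($I{\left(V \right)} = - \frac{2}{3} + \frac{\sqrt{\left(-2\right)^{2} + V^{2}}}{3} = - \frac{2}{3} + \frac{\sqrt{4 + V^{2}}}{3}$)
$I{\left(a \right)} \left(-51\right) = \left(- \frac{2}{3} + \frac{\sqrt{4 + \left(-24\right)^{2}}}{3}\right) \left(-51\right) = \left(- \frac{2}{3} + \frac{\sqrt{4 + 576}}{3}\right) \left(-51\right) = \left(- \frac{2}{3} + \frac{\sqrt{580}}{3}\right) \left(-51\right) = \left(- \frac{2}{3} + \frac{2 \sqrt{145}}{3}\right) \left(-51\right) = 34 - 34 \sqrt{145}$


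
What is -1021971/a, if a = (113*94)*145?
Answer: -1021971/1540190 ≈ -0.66354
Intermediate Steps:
a = 1540190 (a = 10622*145 = 1540190)
-1021971/a = -1021971/1540190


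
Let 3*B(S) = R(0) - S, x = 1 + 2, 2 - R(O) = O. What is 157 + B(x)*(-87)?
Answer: 186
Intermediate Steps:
R(O) = 2 - O
x = 3
B(S) = ⅔ - S/3 (B(S) = ((2 - 1*0) - S)/3 = ((2 + 0) - S)/3 = (2 - S)/3 = ⅔ - S/3)
157 + B(x)*(-87) = 157 + (⅔ - ⅓*3)*(-87) = 157 + (⅔ - 1)*(-87) = 157 - ⅓*(-87) = 157 + 29 = 186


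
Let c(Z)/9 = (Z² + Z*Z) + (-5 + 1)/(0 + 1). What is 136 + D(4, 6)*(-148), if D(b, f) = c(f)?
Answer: -90440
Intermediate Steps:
c(Z) = -36 + 18*Z² (c(Z) = 9*((Z² + Z*Z) + (-5 + 1)/(0 + 1)) = 9*((Z² + Z²) - 4/1) = 9*(2*Z² - 4*1) = 9*(2*Z² - 4) = 9*(-4 + 2*Z²) = -36 + 18*Z²)
D(b, f) = -36 + 18*f²
136 + D(4, 6)*(-148) = 136 + (-36 + 18*6²)*(-148) = 136 + (-36 + 18*36)*(-148) = 136 + (-36 + 648)*(-148) = 136 + 612*(-148) = 136 - 90576 = -90440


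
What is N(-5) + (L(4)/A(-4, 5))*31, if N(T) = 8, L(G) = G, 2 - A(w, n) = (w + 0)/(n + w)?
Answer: 86/3 ≈ 28.667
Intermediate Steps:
A(w, n) = 2 - w/(n + w) (A(w, n) = 2 - (w + 0)/(n + w) = 2 - w/(n + w))
N(-5) + (L(4)/A(-4, 5))*31 = 8 + (4/(((-4 + 2*5)/(5 - 4))))*31 = 8 + (4/(((-4 + 10)/1)))*31 = 8 + (4/((1*6)))*31 = 8 + (4/6)*31 = 8 + (4*(⅙))*31 = 8 + (⅔)*31 = 8 + 62/3 = 86/3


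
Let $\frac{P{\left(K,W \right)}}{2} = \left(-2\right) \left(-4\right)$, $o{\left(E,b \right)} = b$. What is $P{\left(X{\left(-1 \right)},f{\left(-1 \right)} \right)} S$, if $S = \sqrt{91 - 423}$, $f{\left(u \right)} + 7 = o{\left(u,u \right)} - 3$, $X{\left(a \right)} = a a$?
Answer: $32 i \sqrt{83} \approx 291.53 i$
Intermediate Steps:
$X{\left(a \right)} = a^{2}$
$f{\left(u \right)} = -10 + u$ ($f{\left(u \right)} = -7 + \left(u - 3\right) = -7 + \left(-3 + u\right) = -10 + u$)
$P{\left(K,W \right)} = 16$ ($P{\left(K,W \right)} = 2 \left(\left(-2\right) \left(-4\right)\right) = 2 \cdot 8 = 16$)
$S = 2 i \sqrt{83}$ ($S = \sqrt{-332} = 2 i \sqrt{83} \approx 18.221 i$)
$P{\left(X{\left(-1 \right)},f{\left(-1 \right)} \right)} S = 16 \cdot 2 i \sqrt{83} = 32 i \sqrt{83}$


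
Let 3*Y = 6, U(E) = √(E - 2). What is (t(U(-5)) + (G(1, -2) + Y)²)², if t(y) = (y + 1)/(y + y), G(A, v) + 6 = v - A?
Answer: 34303/14 - 99*I*√7/14 ≈ 2450.2 - 18.709*I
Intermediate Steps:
G(A, v) = -6 + v - A (G(A, v) = -6 + (v - A) = -6 + v - A)
U(E) = √(-2 + E)
Y = 2 (Y = (⅓)*6 = 2)
t(y) = (1 + y)/(2*y) (t(y) = (1 + y)/((2*y)) = (1 + y)*(1/(2*y)) = (1 + y)/(2*y))
(t(U(-5)) + (G(1, -2) + Y)²)² = ((1 + √(-2 - 5))/(2*(√(-2 - 5))) + ((-6 - 2 - 1*1) + 2)²)² = ((1 + √(-7))/(2*(√(-7))) + ((-6 - 2 - 1) + 2)²)² = ((1 + I*√7)/(2*((I*√7))) + (-9 + 2)²)² = ((-I*√7/7)*(1 + I*√7)/2 + (-7)²)² = (-I*√7*(1 + I*√7)/14 + 49)² = (49 - I*√7*(1 + I*√7)/14)²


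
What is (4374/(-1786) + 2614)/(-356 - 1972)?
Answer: -2332115/2078904 ≈ -1.1218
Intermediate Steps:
(4374/(-1786) + 2614)/(-356 - 1972) = (4374*(-1/1786) + 2614)/(-2328) = (-2187/893 + 2614)*(-1/2328) = (2332115/893)*(-1/2328) = -2332115/2078904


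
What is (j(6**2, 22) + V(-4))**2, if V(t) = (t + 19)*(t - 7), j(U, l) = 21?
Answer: 20736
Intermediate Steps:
V(t) = (-7 + t)*(19 + t) (V(t) = (19 + t)*(-7 + t) = (-7 + t)*(19 + t))
(j(6**2, 22) + V(-4))**2 = (21 + (-133 + (-4)**2 + 12*(-4)))**2 = (21 + (-133 + 16 - 48))**2 = (21 - 165)**2 = (-144)**2 = 20736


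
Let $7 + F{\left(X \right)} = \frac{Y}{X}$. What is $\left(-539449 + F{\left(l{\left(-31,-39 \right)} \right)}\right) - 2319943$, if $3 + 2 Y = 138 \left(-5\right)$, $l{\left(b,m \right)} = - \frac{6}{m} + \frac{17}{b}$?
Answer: $- \frac{303003201}{106} \approx -2.8585 \cdot 10^{6}$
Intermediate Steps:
$Y = - \frac{693}{2}$ ($Y = - \frac{3}{2} + \frac{138 \left(-5\right)}{2} = - \frac{3}{2} + \frac{1}{2} \left(-690\right) = - \frac{3}{2} - 345 = - \frac{693}{2} \approx -346.5$)
$F{\left(X \right)} = -7 - \frac{693}{2 X}$
$\left(-539449 + F{\left(l{\left(-31,-39 \right)} \right)}\right) - 2319943 = \left(-539449 - \left(7 + \frac{693}{2 \left(- \frac{6}{-39} + \frac{17}{-31}\right)}\right)\right) - 2319943 = \left(-539449 - \left(7 + \frac{693}{2 \left(\left(-6\right) \left(- \frac{1}{39}\right) + 17 \left(- \frac{1}{31}\right)\right)}\right)\right) - 2319943 = \left(-539449 - \left(7 + \frac{693}{2 \left(\frac{2}{13} - \frac{17}{31}\right)}\right)\right) - 2319943 = \left(-539449 - \left(7 + \frac{693}{2 \left(- \frac{159}{403}\right)}\right)\right) - 2319943 = \left(-539449 - - \frac{92351}{106}\right) - 2319943 = \left(-539449 + \left(-7 + \frac{93093}{106}\right)\right) - 2319943 = \left(-539449 + \frac{92351}{106}\right) - 2319943 = - \frac{57089243}{106} - 2319943 = - \frac{303003201}{106}$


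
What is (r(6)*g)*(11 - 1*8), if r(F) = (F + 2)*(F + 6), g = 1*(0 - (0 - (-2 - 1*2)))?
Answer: -1152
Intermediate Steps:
g = -4 (g = 1*(0 - (0 - (-2 - 2))) = 1*(0 - (0 - 1*(-4))) = 1*(0 - (0 + 4)) = 1*(0 - 1*4) = 1*(0 - 4) = 1*(-4) = -4)
r(F) = (2 + F)*(6 + F)
(r(6)*g)*(11 - 1*8) = ((12 + 6² + 8*6)*(-4))*(11 - 1*8) = ((12 + 36 + 48)*(-4))*(11 - 8) = (96*(-4))*3 = -384*3 = -1152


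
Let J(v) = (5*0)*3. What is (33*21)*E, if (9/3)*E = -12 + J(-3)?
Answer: -2772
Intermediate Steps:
J(v) = 0 (J(v) = 0*3 = 0)
E = -4 (E = (-12 + 0)/3 = (⅓)*(-12) = -4)
(33*21)*E = (33*21)*(-4) = 693*(-4) = -2772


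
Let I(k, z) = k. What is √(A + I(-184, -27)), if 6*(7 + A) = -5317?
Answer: I*√38778/6 ≈ 32.82*I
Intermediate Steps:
A = -5359/6 (A = -7 + (⅙)*(-5317) = -7 - 5317/6 = -5359/6 ≈ -893.17)
√(A + I(-184, -27)) = √(-5359/6 - 184) = √(-6463/6) = I*√38778/6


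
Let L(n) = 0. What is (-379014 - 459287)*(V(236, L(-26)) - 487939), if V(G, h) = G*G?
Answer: 362349739143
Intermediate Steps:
V(G, h) = G²
(-379014 - 459287)*(V(236, L(-26)) - 487939) = (-379014 - 459287)*(236² - 487939) = -838301*(55696 - 487939) = -838301*(-432243) = 362349739143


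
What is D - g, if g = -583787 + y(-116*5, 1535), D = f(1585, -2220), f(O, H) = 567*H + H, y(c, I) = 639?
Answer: -677812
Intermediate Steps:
f(O, H) = 568*H
D = -1260960 (D = 568*(-2220) = -1260960)
g = -583148 (g = -583787 + 639 = -583148)
D - g = -1260960 - 1*(-583148) = -1260960 + 583148 = -677812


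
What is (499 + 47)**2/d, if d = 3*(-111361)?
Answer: -99372/111361 ≈ -0.89234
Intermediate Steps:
d = -334083
(499 + 47)**2/d = (499 + 47)**2/(-334083) = 546**2*(-1/334083) = 298116*(-1/334083) = -99372/111361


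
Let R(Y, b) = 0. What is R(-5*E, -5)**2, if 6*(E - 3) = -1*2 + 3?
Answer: 0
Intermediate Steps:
E = 19/6 (E = 3 + (-1*2 + 3)/6 = 3 + (-2 + 3)/6 = 3 + (1/6)*1 = 3 + 1/6 = 19/6 ≈ 3.1667)
R(-5*E, -5)**2 = 0**2 = 0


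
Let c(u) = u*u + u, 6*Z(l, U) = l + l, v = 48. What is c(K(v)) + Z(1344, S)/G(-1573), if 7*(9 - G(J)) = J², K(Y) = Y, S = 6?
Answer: 2909735248/1237133 ≈ 2352.0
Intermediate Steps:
G(J) = 9 - J²/7
Z(l, U) = l/3 (Z(l, U) = (l + l)/6 = (2*l)/6 = l/3)
c(u) = u + u² (c(u) = u² + u = u + u²)
c(K(v)) + Z(1344, S)/G(-1573) = 48*(1 + 48) + ((⅓)*1344)/(9 - ⅐*(-1573)²) = 48*49 + 448/(9 - ⅐*2474329) = 2352 + 448/(9 - 2474329/7) = 2352 + 448/(-2474266/7) = 2352 + 448*(-7/2474266) = 2352 - 1568/1237133 = 2909735248/1237133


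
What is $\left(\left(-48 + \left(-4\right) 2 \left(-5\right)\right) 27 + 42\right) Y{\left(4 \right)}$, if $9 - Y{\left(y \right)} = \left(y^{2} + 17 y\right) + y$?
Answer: $13746$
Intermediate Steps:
$Y{\left(y \right)} = 9 - y^{2} - 18 y$ ($Y{\left(y \right)} = 9 - \left(\left(y^{2} + 17 y\right) + y\right) = 9 - \left(y^{2} + 18 y\right) = 9 - y^{2} - 18 y$)
$\left(\left(-48 + \left(-4\right) 2 \left(-5\right)\right) 27 + 42\right) Y{\left(4 \right)} = \left(\left(-48 + \left(-4\right) 2 \left(-5\right)\right) 27 + 42\right) \left(9 - 4^{2} - 72\right) = \left(\left(-48 - -40\right) 27 + 42\right) \left(9 - 16 - 72\right) = \left(\left(-48 + 40\right) 27 + 42\right) \left(9 - 16 - 72\right) = \left(\left(-8\right) 27 + 42\right) \left(-79\right) = \left(-216 + 42\right) \left(-79\right) = \left(-174\right) \left(-79\right) = 13746$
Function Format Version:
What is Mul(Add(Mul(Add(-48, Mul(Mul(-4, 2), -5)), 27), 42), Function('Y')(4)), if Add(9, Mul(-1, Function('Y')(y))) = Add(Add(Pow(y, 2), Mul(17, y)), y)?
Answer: 13746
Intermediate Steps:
Function('Y')(y) = Add(9, Mul(-1, Pow(y, 2)), Mul(-18, y)) (Function('Y')(y) = Add(9, Mul(-1, Add(Add(Pow(y, 2), Mul(17, y)), y))) = Add(9, Mul(-1, Add(Pow(y, 2), Mul(18, y)))) = Add(9, Add(Mul(-1, Pow(y, 2)), Mul(-18, y))) = Add(9, Mul(-1, Pow(y, 2)), Mul(-18, y)))
Mul(Add(Mul(Add(-48, Mul(Mul(-4, 2), -5)), 27), 42), Function('Y')(4)) = Mul(Add(Mul(Add(-48, Mul(Mul(-4, 2), -5)), 27), 42), Add(9, Mul(-1, Pow(4, 2)), Mul(-18, 4))) = Mul(Add(Mul(Add(-48, Mul(-8, -5)), 27), 42), Add(9, Mul(-1, 16), -72)) = Mul(Add(Mul(Add(-48, 40), 27), 42), Add(9, -16, -72)) = Mul(Add(Mul(-8, 27), 42), -79) = Mul(Add(-216, 42), -79) = Mul(-174, -79) = 13746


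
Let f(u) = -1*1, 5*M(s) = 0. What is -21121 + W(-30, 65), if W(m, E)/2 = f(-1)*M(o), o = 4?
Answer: -21121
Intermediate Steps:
M(s) = 0 (M(s) = (⅕)*0 = 0)
f(u) = -1
W(m, E) = 0 (W(m, E) = 2*(-1*0) = 2*0 = 0)
-21121 + W(-30, 65) = -21121 + 0 = -21121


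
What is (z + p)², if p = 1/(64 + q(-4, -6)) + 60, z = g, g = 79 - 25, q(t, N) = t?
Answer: 46799281/3600 ≈ 13000.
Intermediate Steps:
g = 54
z = 54
p = 3601/60 (p = 1/(64 - 4) + 60 = 1/60 + 60 = 3601/60 ≈ 60.017)
(z + p)² = (54 + 3601/60)² = (6841/60)² = 46799281/3600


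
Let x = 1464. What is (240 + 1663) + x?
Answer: 3367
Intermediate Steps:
(240 + 1663) + x = (240 + 1663) + 1464 = 1903 + 1464 = 3367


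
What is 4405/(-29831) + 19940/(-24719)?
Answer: -703717335/737392489 ≈ -0.95433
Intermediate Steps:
4405/(-29831) + 19940/(-24719) = 4405*(-1/29831) + 19940*(-1/24719) = -4405/29831 - 19940/24719 = -703717335/737392489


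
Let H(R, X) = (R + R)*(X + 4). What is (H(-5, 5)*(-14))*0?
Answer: 0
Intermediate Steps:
H(R, X) = 2*R*(4 + X) (H(R, X) = (2*R)*(4 + X) = 2*R*(4 + X))
(H(-5, 5)*(-14))*0 = ((2*(-5)*(4 + 5))*(-14))*0 = ((2*(-5)*9)*(-14))*0 = -90*(-14)*0 = 1260*0 = 0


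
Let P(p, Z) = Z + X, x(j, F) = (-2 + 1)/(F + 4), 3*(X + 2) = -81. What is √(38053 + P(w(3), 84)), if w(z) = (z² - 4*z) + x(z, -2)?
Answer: 2*√9527 ≈ 195.21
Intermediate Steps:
X = -29 (X = -2 + (⅓)*(-81) = -2 - 27 = -29)
x(j, F) = -1/(4 + F)
w(z) = -½ + z² - 4*z (w(z) = (z² - 4*z) - 1/(4 - 2) = (z² - 4*z) - 1/2 = (z² - 4*z) - 1*½ = (z² - 4*z) - ½ = -½ + z² - 4*z)
P(p, Z) = -29 + Z (P(p, Z) = Z - 29 = -29 + Z)
√(38053 + P(w(3), 84)) = √(38053 + (-29 + 84)) = √(38053 + 55) = √38108 = 2*√9527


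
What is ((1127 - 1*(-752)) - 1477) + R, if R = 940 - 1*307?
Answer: 1035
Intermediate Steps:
R = 633 (R = 940 - 307 = 633)
((1127 - 1*(-752)) - 1477) + R = ((1127 - 1*(-752)) - 1477) + 633 = ((1127 + 752) - 1477) + 633 = (1879 - 1477) + 633 = 402 + 633 = 1035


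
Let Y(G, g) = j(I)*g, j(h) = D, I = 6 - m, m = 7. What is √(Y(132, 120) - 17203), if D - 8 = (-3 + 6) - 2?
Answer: I*√16123 ≈ 126.98*I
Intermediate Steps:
D = 9 (D = 8 + ((-3 + 6) - 2) = 8 + (3 - 2) = 8 + 1 = 9)
I = -1 (I = 6 - 1*7 = 6 - 7 = -1)
j(h) = 9
Y(G, g) = 9*g
√(Y(132, 120) - 17203) = √(9*120 - 17203) = √(1080 - 17203) = √(-16123) = I*√16123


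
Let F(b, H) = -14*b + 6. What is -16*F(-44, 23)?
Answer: -9952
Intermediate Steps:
F(b, H) = 6 - 14*b
-16*F(-44, 23) = -16*(6 - 14*(-44)) = -16*(6 + 616) = -16*622 = -9952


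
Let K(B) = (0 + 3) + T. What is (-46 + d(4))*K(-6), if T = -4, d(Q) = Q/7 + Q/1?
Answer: 290/7 ≈ 41.429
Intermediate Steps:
d(Q) = 8*Q/7 (d(Q) = Q*(⅐) + Q*1 = Q/7 + Q = 8*Q/7)
K(B) = -1 (K(B) = (0 + 3) - 4 = 3 - 4 = -1)
(-46 + d(4))*K(-6) = (-46 + (8/7)*4)*(-1) = (-46 + 32/7)*(-1) = -290/7*(-1) = 290/7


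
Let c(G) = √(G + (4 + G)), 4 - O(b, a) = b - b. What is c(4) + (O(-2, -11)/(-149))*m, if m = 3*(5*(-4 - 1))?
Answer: 300/149 + 2*√3 ≈ 5.4775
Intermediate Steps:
O(b, a) = 4 (O(b, a) = 4 - (b - b) = 4 - 1*0 = 4 + 0 = 4)
c(G) = √(4 + 2*G)
m = -75 (m = 3*(5*(-5)) = 3*(-25) = -75)
c(4) + (O(-2, -11)/(-149))*m = √(4 + 2*4) + (4/(-149))*(-75) = √(4 + 8) + (4*(-1/149))*(-75) = √12 - 4/149*(-75) = 2*√3 + 300/149 = 300/149 + 2*√3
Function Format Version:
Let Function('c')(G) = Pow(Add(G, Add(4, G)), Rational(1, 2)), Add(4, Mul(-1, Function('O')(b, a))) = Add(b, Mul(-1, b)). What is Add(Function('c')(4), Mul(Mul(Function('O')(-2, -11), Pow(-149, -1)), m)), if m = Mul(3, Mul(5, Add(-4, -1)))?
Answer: Add(Rational(300, 149), Mul(2, Pow(3, Rational(1, 2)))) ≈ 5.4775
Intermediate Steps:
Function('O')(b, a) = 4 (Function('O')(b, a) = Add(4, Mul(-1, Add(b, Mul(-1, b)))) = Add(4, Mul(-1, 0)) = Add(4, 0) = 4)
Function('c')(G) = Pow(Add(4, Mul(2, G)), Rational(1, 2))
m = -75 (m = Mul(3, Mul(5, -5)) = Mul(3, -25) = -75)
Add(Function('c')(4), Mul(Mul(Function('O')(-2, -11), Pow(-149, -1)), m)) = Add(Pow(Add(4, Mul(2, 4)), Rational(1, 2)), Mul(Mul(4, Pow(-149, -1)), -75)) = Add(Pow(Add(4, 8), Rational(1, 2)), Mul(Mul(4, Rational(-1, 149)), -75)) = Add(Pow(12, Rational(1, 2)), Mul(Rational(-4, 149), -75)) = Add(Mul(2, Pow(3, Rational(1, 2))), Rational(300, 149)) = Add(Rational(300, 149), Mul(2, Pow(3, Rational(1, 2))))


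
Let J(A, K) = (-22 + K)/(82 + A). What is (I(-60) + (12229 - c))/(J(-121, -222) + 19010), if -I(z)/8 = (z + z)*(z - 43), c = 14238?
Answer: -3934671/741634 ≈ -5.3054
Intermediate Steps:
I(z) = -16*z*(-43 + z) (I(z) = -8*(z + z)*(z - 43) = -8*2*z*(-43 + z) = -16*z*(-43 + z))
J(A, K) = (-22 + K)/(82 + A)
(I(-60) + (12229 - c))/(J(-121, -222) + 19010) = (16*(-60)*(43 - 1*(-60)) + (12229 - 1*14238))/((-22 - 222)/(82 - 121) + 19010) = (16*(-60)*(43 + 60) + (12229 - 14238))/(-244/(-39) + 19010) = (16*(-60)*103 - 2009)/(-1/39*(-244) + 19010) = (-98880 - 2009)/(244/39 + 19010) = -100889/741634/39 = -100889*39/741634 = -3934671/741634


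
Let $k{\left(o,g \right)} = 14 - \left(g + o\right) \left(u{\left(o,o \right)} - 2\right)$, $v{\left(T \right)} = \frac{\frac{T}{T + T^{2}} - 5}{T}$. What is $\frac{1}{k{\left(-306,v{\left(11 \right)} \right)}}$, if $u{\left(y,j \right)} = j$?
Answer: $- \frac{3}{283115} \approx -1.0596 \cdot 10^{-5}$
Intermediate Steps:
$v{\left(T \right)} = \frac{-5 + \frac{T}{T + T^{2}}}{T}$
$k{\left(o,g \right)} = 14 - \left(-2 + o\right) \left(g + o\right)$ ($k{\left(o,g \right)} = 14 - \left(g + o\right) \left(o - 2\right) = 14 - \left(g + o\right) \left(-2 + o\right) = 14 - \left(-2 + o\right) \left(g + o\right)$)
$\frac{1}{k{\left(-306,v{\left(11 \right)} \right)}} = \frac{1}{14 - \left(-306\right)^{2} + 2 \frac{-4 - 55}{11 \left(1 + 11\right)} + 2 \left(-306\right) - \frac{-4 - 55}{11 \left(1 + 11\right)} \left(-306\right)} = \frac{1}{14 - 93636 + 2 \frac{-4 - 55}{11 \cdot 12} - 612 - \frac{-4 - 55}{11 \cdot 12} \left(-306\right)} = \frac{1}{14 - 93636 + 2 \cdot \frac{1}{11} \cdot \frac{1}{12} \left(-59\right) - 612 - \frac{1}{11} \cdot \frac{1}{12} \left(-59\right) \left(-306\right)} = \frac{1}{14 - 93636 + 2 \left(- \frac{59}{132}\right) - 612 - \left(- \frac{59}{132}\right) \left(-306\right)} = \frac{1}{14 - 93636 - \frac{59}{66} - 612 - \frac{3009}{22}} = \frac{1}{- \frac{283115}{3}} = - \frac{3}{283115}$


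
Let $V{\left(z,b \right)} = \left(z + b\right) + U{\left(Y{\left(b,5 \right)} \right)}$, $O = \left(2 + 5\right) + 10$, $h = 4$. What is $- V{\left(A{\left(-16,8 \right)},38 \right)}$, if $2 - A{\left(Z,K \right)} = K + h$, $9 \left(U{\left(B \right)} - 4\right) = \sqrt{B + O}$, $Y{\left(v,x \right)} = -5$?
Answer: $-32 - \frac{2 \sqrt{3}}{9} \approx -32.385$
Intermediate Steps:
$O = 17$ ($O = 7 + 10 = 17$)
$U{\left(B \right)} = 4 + \frac{\sqrt{17 + B}}{9}$ ($U{\left(B \right)} = 4 + \frac{\sqrt{B + 17}}{9} = 4 + \frac{\sqrt{17 + B}}{9}$)
$A{\left(Z,K \right)} = -2 - K$ ($A{\left(Z,K \right)} = 2 - \left(K + 4\right) = 2 - \left(4 + K\right) = -2 - K$)
$V{\left(z,b \right)} = 4 + b + z + \frac{2 \sqrt{3}}{9}$ ($V{\left(z,b \right)} = \left(z + b\right) + \left(4 + \frac{\sqrt{17 - 5}}{9}\right) = \left(b + z\right) + \left(4 + \frac{\sqrt{12}}{9}\right) = \left(b + z\right) + \left(4 + \frac{2 \sqrt{3}}{9}\right) = 4 + b + z + \frac{2 \sqrt{3}}{9}$)
$- V{\left(A{\left(-16,8 \right)},38 \right)} = - (4 + 38 - 10 + \frac{2 \sqrt{3}}{9}) = - (32 + \frac{2 \sqrt{3}}{9}) = -32 - \frac{2 \sqrt{3}}{9}$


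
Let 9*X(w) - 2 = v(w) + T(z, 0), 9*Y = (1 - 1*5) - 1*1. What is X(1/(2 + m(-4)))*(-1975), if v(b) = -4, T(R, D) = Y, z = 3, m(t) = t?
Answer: 45425/81 ≈ 560.80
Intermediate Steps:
Y = -5/9 (Y = ((1 - 1*5) - 1*1)/9 = ((1 - 5) - 1)/9 = (-4 - 1)/9 = (⅑)*(-5) = -5/9 ≈ -0.55556)
T(R, D) = -5/9
X(w) = -23/81 (X(w) = 2/9 + (-4 - 5/9)/9 = 2/9 + (⅑)*(-41/9) = 2/9 - 41/81 = -23/81)
X(1/(2 + m(-4)))*(-1975) = -23/81*(-1975) = 45425/81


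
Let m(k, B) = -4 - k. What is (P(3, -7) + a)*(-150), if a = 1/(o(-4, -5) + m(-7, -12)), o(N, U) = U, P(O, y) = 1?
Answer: -75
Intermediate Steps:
a = -½ (a = 1/(-5 + (-4 - 1*(-7))) = 1/(-5 + (-4 + 7)) = 1/(-5 + 3) = 1/(-2) = -½ ≈ -0.50000)
(P(3, -7) + a)*(-150) = (1 - ½)*(-150) = (½)*(-150) = -75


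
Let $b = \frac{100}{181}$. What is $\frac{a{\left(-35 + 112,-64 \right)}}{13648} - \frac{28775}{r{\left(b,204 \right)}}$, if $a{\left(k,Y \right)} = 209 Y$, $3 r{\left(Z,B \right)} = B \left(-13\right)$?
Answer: $\frac{23806051}{754052} \approx 31.571$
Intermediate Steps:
$b = \frac{100}{181}$ ($b = 100 \cdot \frac{1}{181} = \frac{100}{181} \approx 0.55249$)
$r{\left(Z,B \right)} = - \frac{13 B}{3}$ ($r{\left(Z,B \right)} = \frac{B \left(-13\right)}{3} = \frac{\left(-13\right) B}{3} = - \frac{13 B}{3}$)
$\frac{a{\left(-35 + 112,-64 \right)}}{13648} - \frac{28775}{r{\left(b,204 \right)}} = \frac{209 \left(-64\right)}{13648} - \frac{28775}{\left(- \frac{13}{3}\right) 204} = \left(-13376\right) \frac{1}{13648} - \frac{28775}{-884} = - \frac{836}{853} - - \frac{28775}{884} = - \frac{836}{853} + \frac{28775}{884} = \frac{23806051}{754052}$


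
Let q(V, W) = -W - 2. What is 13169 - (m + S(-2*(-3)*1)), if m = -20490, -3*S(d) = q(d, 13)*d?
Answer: 33629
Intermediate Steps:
q(V, W) = -2 - W
S(d) = 5*d (S(d) = -(-2 - 1*13)*d/3 = -(-2 - 13)*d/3 = -(-5)*d = 5*d)
13169 - (m + S(-2*(-3)*1)) = 13169 - (-20490 + 5*(-2*(-3)*1)) = 13169 - (-20490 + 5*(6*1)) = 13169 - (-20490 + 5*6) = 13169 - (-20490 + 30) = 13169 - 1*(-20460) = 13169 + 20460 = 33629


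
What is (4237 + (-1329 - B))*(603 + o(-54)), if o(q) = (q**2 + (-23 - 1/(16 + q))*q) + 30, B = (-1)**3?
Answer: 264724818/19 ≈ 1.3933e+7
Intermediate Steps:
B = -1
o(q) = 30 + q**2 + q*(-23 - 1/(16 + q)) (o(q) = (q**2 + q*(-23 - 1/(16 + q))) + 30 = 30 + q**2 + q*(-23 - 1/(16 + q)))
(4237 + (-1329 - B))*(603 + o(-54)) = (4237 + (-1329 - 1*(-1)))*(603 + (480 + (-54)**3 - 339*(-54) - 7*(-54)**2)/(16 - 54)) = (4237 + (-1329 + 1))*(603 + (480 - 157464 + 18306 - 7*2916)/(-38)) = (4237 - 1328)*(603 - (480 - 157464 + 18306 - 20412)/38) = 2909*(603 - 1/38*(-159090)) = 2909*(603 + 79545/19) = 2909*(91002/19) = 264724818/19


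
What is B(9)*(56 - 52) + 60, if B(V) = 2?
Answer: 68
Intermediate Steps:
B(9)*(56 - 52) + 60 = 2*(56 - 52) + 60 = 2*4 + 60 = 8 + 60 = 68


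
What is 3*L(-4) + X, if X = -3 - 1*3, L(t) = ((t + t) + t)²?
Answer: 426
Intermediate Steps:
L(t) = 9*t² (L(t) = (2*t + t)² = (3*t)² = 9*t²)
X = -6 (X = -3 - 3 = -6)
3*L(-4) + X = 3*(9*(-4)²) - 6 = 3*(9*16) - 6 = 3*144 - 6 = 432 - 6 = 426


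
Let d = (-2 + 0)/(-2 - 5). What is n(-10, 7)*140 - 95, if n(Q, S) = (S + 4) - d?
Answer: 1405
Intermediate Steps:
d = 2/7 (d = -2/(-7) = -2*(-1/7) = 2/7 ≈ 0.28571)
n(Q, S) = 26/7 + S (n(Q, S) = (S + 4) - 1*2/7 = (4 + S) - 2/7 = 26/7 + S)
n(-10, 7)*140 - 95 = (26/7 + 7)*140 - 95 = (75/7)*140 - 95 = 1500 - 95 = 1405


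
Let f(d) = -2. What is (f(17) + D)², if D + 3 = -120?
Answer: 15625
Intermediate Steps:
D = -123 (D = -3 - 120 = -123)
(f(17) + D)² = (-2 - 123)² = (-125)² = 15625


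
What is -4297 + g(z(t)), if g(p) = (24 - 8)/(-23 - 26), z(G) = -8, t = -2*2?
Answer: -210569/49 ≈ -4297.3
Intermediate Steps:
t = -4
g(p) = -16/49 (g(p) = 16/(-49) = 16*(-1/49) = -16/49)
-4297 + g(z(t)) = -4297 - 16/49 = -210569/49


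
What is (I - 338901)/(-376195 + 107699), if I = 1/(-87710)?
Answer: 29725006711/23549784160 ≈ 1.2622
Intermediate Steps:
I = -1/87710 ≈ -1.1401e-5
(I - 338901)/(-376195 + 107699) = (-1/87710 - 338901)/(-376195 + 107699) = -29725006711/87710/(-268496) = -29725006711/87710*(-1/268496) = 29725006711/23549784160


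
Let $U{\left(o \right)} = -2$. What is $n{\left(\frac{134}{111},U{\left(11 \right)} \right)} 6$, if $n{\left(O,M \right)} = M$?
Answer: $-12$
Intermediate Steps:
$n{\left(\frac{134}{111},U{\left(11 \right)} \right)} 6 = \left(-2\right) 6 = -12$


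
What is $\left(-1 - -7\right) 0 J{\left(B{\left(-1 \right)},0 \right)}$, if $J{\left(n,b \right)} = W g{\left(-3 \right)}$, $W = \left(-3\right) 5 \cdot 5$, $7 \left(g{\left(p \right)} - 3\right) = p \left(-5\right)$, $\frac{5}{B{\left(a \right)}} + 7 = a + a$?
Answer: $0$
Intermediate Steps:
$B{\left(a \right)} = \frac{5}{-7 + 2 a}$ ($B{\left(a \right)} = \frac{5}{-7 + \left(a + a\right)} = \frac{5}{-7 + 2 a}$)
$g{\left(p \right)} = 3 - \frac{5 p}{7}$ ($g{\left(p \right)} = 3 + \frac{p \left(-5\right)}{7} = 3 + \frac{\left(-5\right) p}{7} = 3 - \frac{5 p}{7}$)
$W = -75$ ($W = \left(-15\right) 5 = -75$)
$J{\left(n,b \right)} = - \frac{2700}{7}$ ($J{\left(n,b \right)} = - 75 \left(3 - - \frac{15}{7}\right) = - 75 \left(3 + \frac{15}{7}\right) = \left(-75\right) \frac{36}{7} = - \frac{2700}{7}$)
$\left(-1 - -7\right) 0 J{\left(B{\left(-1 \right)},0 \right)} = \left(-1 - -7\right) 0 \left(- \frac{2700}{7}\right) = \left(-1 + 7\right) 0 \left(- \frac{2700}{7}\right) = 6 \cdot 0 \left(- \frac{2700}{7}\right) = 0 \left(- \frac{2700}{7}\right) = 0$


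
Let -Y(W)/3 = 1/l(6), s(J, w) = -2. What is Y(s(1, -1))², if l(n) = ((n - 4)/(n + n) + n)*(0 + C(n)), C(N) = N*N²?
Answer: 1/197136 ≈ 5.0726e-6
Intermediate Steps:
C(N) = N³
l(n) = n³*(n + (-4 + n)/(2*n)) (l(n) = ((n - 4)/(n + n) + n)*(0 + n³) = ((-4 + n)/((2*n)) + n)*n³ = ((-4 + n)*(1/(2*n)) + n)*n³ = ((-4 + n)/(2*n) + n)*n³ = (n + (-4 + n)/(2*n))*n³ = n³*(n + (-4 + n)/(2*n)))
Y(W) = -1/444 (Y(W) = -3*1/(18*(-4 + 6*(1 + 2*6))) = -3*1/(18*(-4 + 6*(1 + 12))) = -3*1/(18*(-4 + 6*13)) = -3*1/(18*(-4 + 78)) = -3/((½)*36*74) = -3/1332 = -3*1/1332 = -1/444)
Y(s(1, -1))² = (-1/444)² = 1/197136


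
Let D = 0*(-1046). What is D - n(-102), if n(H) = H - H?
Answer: 0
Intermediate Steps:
D = 0
n(H) = 0
D - n(-102) = 0 - 1*0 = 0 + 0 = 0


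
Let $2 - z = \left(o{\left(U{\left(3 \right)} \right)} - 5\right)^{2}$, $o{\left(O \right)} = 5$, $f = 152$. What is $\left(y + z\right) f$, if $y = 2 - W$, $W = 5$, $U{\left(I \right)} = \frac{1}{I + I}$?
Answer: $-152$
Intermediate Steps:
$U{\left(I \right)} = \frac{1}{2 I}$
$y = -3$ ($y = 2 - 5 = -3$)
$z = 2$ ($z = 2 - \left(5 - 5\right)^{2} = 2 - 0^{2} = 2 - 0 = 2 + 0 = 2$)
$\left(y + z\right) f = \left(-3 + 2\right) 152 = \left(-1\right) 152 = -152$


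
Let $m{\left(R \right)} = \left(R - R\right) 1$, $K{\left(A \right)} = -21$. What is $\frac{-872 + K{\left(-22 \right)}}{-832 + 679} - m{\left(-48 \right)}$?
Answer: $\frac{893}{153} \approx 5.8366$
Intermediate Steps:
$m{\left(R \right)} = 0$ ($m{\left(R \right)} = 0 \cdot 1 = 0$)
$\frac{-872 + K{\left(-22 \right)}}{-832 + 679} - m{\left(-48 \right)} = \frac{-872 - 21}{-832 + 679} - 0 = - \frac{893}{-153} + 0 = \left(-893\right) \left(- \frac{1}{153}\right) + 0 = \frac{893}{153} + 0 = \frac{893}{153}$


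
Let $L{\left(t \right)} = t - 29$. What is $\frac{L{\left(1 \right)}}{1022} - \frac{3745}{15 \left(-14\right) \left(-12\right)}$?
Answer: $- \frac{7955}{5256} \approx -1.5135$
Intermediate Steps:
$L{\left(t \right)} = -29 + t$
$\frac{L{\left(1 \right)}}{1022} - \frac{3745}{15 \left(-14\right) \left(-12\right)} = \frac{-29 + 1}{1022} - \frac{3745}{15 \left(-14\right) \left(-12\right)} = \left(-28\right) \frac{1}{1022} - \frac{3745}{\left(-210\right) \left(-12\right)} = - \frac{2}{73} - \frac{3745}{2520} = - \frac{2}{73} - \frac{107}{72} = - \frac{7955}{5256}$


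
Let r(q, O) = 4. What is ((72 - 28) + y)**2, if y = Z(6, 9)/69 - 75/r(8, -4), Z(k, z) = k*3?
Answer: 5508409/8464 ≈ 650.80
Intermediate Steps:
Z(k, z) = 3*k
y = -1701/92 (y = (3*6)/69 - 75/4 = 18*(1/69) - 75*1/4 = 6/23 - 75/4 = -1701/92 ≈ -18.489)
((72 - 28) + y)**2 = ((72 - 28) - 1701/92)**2 = (44 - 1701/92)**2 = (2347/92)**2 = 5508409/8464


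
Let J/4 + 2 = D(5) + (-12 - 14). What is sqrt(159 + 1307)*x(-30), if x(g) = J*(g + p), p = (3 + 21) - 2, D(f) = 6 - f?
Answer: 864*sqrt(1466) ≈ 33081.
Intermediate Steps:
J = -108 (J = -8 + 4*((6 - 1*5) + (-12 - 14)) = -8 + 4*((6 - 5) - 26) = -8 + 4*(1 - 26) = -8 + 4*(-25) = -8 - 100 = -108)
p = 22 (p = 24 - 2 = 22)
x(g) = -2376 - 108*g (x(g) = -108*(g + 22) = -108*(22 + g) = -2376 - 108*g)
sqrt(159 + 1307)*x(-30) = sqrt(159 + 1307)*(-2376 - 108*(-30)) = sqrt(1466)*(-2376 + 3240) = sqrt(1466)*864 = 864*sqrt(1466)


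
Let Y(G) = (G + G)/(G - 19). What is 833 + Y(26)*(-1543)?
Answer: -74405/7 ≈ -10629.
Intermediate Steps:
Y(G) = 2*G/(-19 + G) (Y(G) = (2*G)/(-19 + G) = 2*G/(-19 + G))
833 + Y(26)*(-1543) = 833 + (2*26/(-19 + 26))*(-1543) = 833 + (2*26/7)*(-1543) = 833 + (2*26*(1/7))*(-1543) = 833 + (52/7)*(-1543) = 833 - 80236/7 = -74405/7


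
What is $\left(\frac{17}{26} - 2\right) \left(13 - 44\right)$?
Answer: $\frac{1085}{26} \approx 41.731$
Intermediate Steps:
$\left(\frac{17}{26} - 2\right) \left(13 - 44\right) = \left(17 \cdot \frac{1}{26} - 2\right) \left(-31\right) = \left(\frac{17}{26} - 2\right) \left(-31\right) = \left(- \frac{35}{26}\right) \left(-31\right) = \frac{1085}{26}$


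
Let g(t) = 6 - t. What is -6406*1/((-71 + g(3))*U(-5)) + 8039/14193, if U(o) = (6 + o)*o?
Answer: -44093549/2412810 ≈ -18.275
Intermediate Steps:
U(o) = o*(6 + o)
-6406*1/((-71 + g(3))*U(-5)) + 8039/14193 = -6406*(-1/(5*(-71 + (6 - 1*3))*(6 - 5))) + 8039/14193 = -6406*(-1/(5*(-71 + (6 - 3)))) + 8039*(1/14193) = -6406*(-1/(5*(-71 + 3))) + 8039/14193 = -6406/((-5*(-68))) + 8039/14193 = -6406/340 + 8039/14193 = -6406*1/340 + 8039/14193 = -3203/170 + 8039/14193 = -44093549/2412810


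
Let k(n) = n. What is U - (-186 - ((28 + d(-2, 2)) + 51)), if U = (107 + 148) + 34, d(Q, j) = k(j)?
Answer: 556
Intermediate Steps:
d(Q, j) = j
U = 289 (U = 255 + 34 = 289)
U - (-186 - ((28 + d(-2, 2)) + 51)) = 289 - (-186 - ((28 + 2) + 51)) = 289 - (-186 - (30 + 51)) = 289 - (-186 - 1*81) = 289 - (-186 - 81) = 289 - 1*(-267) = 289 + 267 = 556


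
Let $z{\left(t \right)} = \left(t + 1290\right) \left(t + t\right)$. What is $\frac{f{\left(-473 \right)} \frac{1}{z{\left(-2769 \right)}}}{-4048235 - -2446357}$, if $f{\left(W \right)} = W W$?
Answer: $- \frac{223729}{13120505338356} \approx -1.7052 \cdot 10^{-8}$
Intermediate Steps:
$f{\left(W \right)} = W^{2}$
$z{\left(t \right)} = 2 t \left(1290 + t\right)$ ($z{\left(t \right)} = \left(1290 + t\right) 2 t = 2 t \left(1290 + t\right)$)
$\frac{f{\left(-473 \right)} \frac{1}{z{\left(-2769 \right)}}}{-4048235 - -2446357} = \frac{\left(-473\right)^{2} \frac{1}{2 \left(-2769\right) \left(1290 - 2769\right)}}{-4048235 - -2446357} = \frac{223729 \frac{1}{2 \left(-2769\right) \left(-1479\right)}}{-4048235 + 2446357} = \frac{223729 \cdot \frac{1}{8190702}}{-1601878} = 223729 \cdot \frac{1}{8190702} \left(- \frac{1}{1601878}\right) = \frac{223729}{8190702} \left(- \frac{1}{1601878}\right) = - \frac{223729}{13120505338356}$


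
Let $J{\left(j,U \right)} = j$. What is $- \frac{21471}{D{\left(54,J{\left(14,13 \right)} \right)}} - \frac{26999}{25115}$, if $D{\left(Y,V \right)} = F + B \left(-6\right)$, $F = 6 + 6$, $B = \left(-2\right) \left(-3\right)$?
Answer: $\frac{179532063}{200920} \approx 893.55$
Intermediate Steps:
$B = 6$
$F = 12$
$D{\left(Y,V \right)} = -24$ ($D{\left(Y,V \right)} = 12 + 6 \left(-6\right) = 12 - 36 = -24$)
$- \frac{21471}{D{\left(54,J{\left(14,13 \right)} \right)}} - \frac{26999}{25115} = - \frac{21471}{-24} - \frac{26999}{25115} = \left(-21471\right) \left(- \frac{1}{24}\right) - \frac{26999}{25115} = \frac{7157}{8} - \frac{26999}{25115} = \frac{179532063}{200920}$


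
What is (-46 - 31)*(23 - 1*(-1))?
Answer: -1848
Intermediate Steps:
(-46 - 31)*(23 - 1*(-1)) = -77*(23 + 1) = -77*24 = -1848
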